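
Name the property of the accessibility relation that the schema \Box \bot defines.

emptiness of R: \forall x \forall y \neg Rxy

□⊥ is valid iff no world has any successor (otherwise □⊥ fails at any world with one).
The converse is a direct semantic check.
Frame condition: \forall x \forall y \neg Rxy.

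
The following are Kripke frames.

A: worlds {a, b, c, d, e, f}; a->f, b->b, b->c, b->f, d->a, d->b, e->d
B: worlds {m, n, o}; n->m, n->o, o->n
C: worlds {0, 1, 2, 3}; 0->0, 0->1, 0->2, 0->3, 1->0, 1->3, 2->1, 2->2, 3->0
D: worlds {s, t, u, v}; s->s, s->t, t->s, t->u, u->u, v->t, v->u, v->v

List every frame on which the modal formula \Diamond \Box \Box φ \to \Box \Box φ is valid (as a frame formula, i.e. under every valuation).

Frame correspondent (Sahlqvist): \forall x \forall y \forall z ((xRy \wedge x R^2 z) \to \exists w (y R^2 w \wedge z = w)) — i.e. a generalized confluence (Geach) condition.
A: fails — bRc, bR²b but no w with cR²w and b=w.
B: fails — nRm, nR²n but no w with mR²w and n=w.
C: satisfies the condition.
D: fails — tRu, tR²s but no w with uR²w and s=w.
Valid on: C.

C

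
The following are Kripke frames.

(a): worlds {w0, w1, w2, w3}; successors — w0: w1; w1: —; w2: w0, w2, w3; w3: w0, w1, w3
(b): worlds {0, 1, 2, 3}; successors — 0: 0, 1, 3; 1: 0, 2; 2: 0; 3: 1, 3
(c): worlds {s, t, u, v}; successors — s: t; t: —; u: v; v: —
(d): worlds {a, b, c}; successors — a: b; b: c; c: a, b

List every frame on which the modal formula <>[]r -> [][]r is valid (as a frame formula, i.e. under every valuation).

(c)

This is the axiom for a generalized confluence (Geach) condition; its first-order frame correspondent is forall x forall y forall z ((xRy & x R^2 z) -> exists w (yRw & z = w)).
(a): fails — w2Rw0, w2R²w0 but no w with w0Rw and w0=w.
(b): fails — 0R0, 0R²2 but no w with 0Rw and 2=w.
(c): satisfies the condition.
(d): fails — cRa, cR²c but no w with aRw and c=w.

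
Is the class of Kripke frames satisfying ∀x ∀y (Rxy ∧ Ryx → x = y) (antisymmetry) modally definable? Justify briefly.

No

Any modally definable frame class is closed under surjective bounded morphisms.
The 6-cycle (worlds s,t,u,v,w,x with s→t→u→v→w→x→s) is antisymmetric. Sending even-indexed worlds to s and odd-indexed worlds to t is a surjective bounded morphism onto the two-world frame with s↔t, which is not antisymmetric.
So no modal formula (or set of formulas) defines exactly the antisymmetric frames.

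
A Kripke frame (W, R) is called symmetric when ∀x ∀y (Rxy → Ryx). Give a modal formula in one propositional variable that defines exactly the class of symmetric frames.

q → □◇q

This is symmetry; the standard corresponding axiom is B: q → □◇q.
Suppose q→□◇q is valid. Take Rxy and set V(q)={x}. Then q at x, so □◇q at x, so ◇q at y, so some z with Ryz has q; z=x, i.e. Ryx.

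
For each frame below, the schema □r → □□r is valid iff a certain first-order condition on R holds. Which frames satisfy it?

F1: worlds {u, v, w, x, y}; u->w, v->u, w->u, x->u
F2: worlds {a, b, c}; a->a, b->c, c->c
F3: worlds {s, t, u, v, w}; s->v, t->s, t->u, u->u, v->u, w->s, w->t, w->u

The schema corresponds to transitivity: ∀x ∀y ∀z (Rxy ∧ Ryz → Rxz).
F1: fails — Rvu and Ruw but not Rvw.
F2: holds.
F3: fails — Rts and Rsv but not Rtv.
Valid on: F2.

F2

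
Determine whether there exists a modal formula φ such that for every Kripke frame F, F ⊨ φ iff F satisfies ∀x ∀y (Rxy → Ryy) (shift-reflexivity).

Definable; □(□r → r) defines it

This is a Sahlqvist condition; the T□ axiom □(□r → r) defines it.
Suppose □(□r→r) is valid. Take Rxy and set V(r)={w : Ryw}. Then at y, □r holds; since □(□r→r) at x, □r→r at y, so r at y, i.e. Ryy.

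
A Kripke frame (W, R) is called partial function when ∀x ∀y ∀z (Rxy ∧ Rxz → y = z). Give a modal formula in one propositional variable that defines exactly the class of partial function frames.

◇q → □q

This is partial functionality; the standard corresponding axiom is CD: ◇q → □q.
Suppose ◇q→□q is valid. Take Rxy, Rxz and set V(q)={y}. Then ◇q at x, so □q at x, so q at z, i.e. z=y.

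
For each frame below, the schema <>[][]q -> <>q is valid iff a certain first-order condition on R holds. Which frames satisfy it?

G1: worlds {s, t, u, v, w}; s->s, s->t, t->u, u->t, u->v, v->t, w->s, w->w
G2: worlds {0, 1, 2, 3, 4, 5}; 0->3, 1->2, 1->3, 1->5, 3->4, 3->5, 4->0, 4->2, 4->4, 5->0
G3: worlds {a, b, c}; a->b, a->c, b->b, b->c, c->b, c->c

Frame correspondent (Sahlqvist): forall x forall y (xRy -> exists w (y R^2 w & xRw)) — i.e. a generalized confluence (Geach) condition.
G1: fails — uRv but no w* with vR²w* and uRw*.
G2: fails — 0R3 but no w with 3R²w and 0Rw.
G3: condition met.

G3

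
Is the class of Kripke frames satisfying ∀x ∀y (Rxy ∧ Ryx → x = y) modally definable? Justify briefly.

If a class were modally definable it would be closed under surjective bounded morphisms (Goldblatt–Thomason).
The 4-cycle (worlds 0,1,2,3 with 0→1→2→3→0) is antisymmetric. Sending even-indexed worlds to a and odd-indexed worlds to b is a surjective bounded morphism onto the two-world frame with a↔b, which is not antisymmetric.
So no modal formula (or set of formulas) defines exactly the antisymmetric frames.

Not modally definable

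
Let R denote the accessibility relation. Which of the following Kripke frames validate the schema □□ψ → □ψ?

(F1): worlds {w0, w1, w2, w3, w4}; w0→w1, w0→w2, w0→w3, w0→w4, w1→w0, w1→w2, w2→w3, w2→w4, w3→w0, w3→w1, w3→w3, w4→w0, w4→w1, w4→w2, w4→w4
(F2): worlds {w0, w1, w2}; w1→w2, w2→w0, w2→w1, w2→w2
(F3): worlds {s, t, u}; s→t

(F2)

This is the axiom for density; its first-order frame correspondent is ∀x ∀y (Rxy → ∃z (Rxz ∧ Rzy)).
(F1): fails — Rw1w0 but no z with Rw1z and Rzw0.
(F2): condition met.
(F3): fails — Rst but no z with Rsz and Rzt.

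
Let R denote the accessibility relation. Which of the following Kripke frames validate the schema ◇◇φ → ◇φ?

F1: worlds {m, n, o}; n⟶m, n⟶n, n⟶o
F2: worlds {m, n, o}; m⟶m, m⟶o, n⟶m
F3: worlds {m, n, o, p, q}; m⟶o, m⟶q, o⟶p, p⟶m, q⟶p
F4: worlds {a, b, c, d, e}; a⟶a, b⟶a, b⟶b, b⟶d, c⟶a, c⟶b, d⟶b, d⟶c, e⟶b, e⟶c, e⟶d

F1

This is the axiom for transitivity; its first-order frame correspondent is ∀x ∀y ∀z (Rxy ∧ Ryz → Rxz).
F1: satisfies the condition.
F2: fails — Rnm and Rmo but not Rno.
F3: fails — Rop and Rpm but not Rom.
F4: fails — Reb and Rba but not Rea.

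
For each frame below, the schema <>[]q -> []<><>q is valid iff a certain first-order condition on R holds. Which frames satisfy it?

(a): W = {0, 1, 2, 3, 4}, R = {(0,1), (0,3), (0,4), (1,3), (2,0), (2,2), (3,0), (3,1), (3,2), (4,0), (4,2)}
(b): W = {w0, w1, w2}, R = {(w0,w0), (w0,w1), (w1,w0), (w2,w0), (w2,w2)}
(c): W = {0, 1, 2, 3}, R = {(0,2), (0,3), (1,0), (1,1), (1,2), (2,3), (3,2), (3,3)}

Frame correspondent (Sahlqvist): forall x forall y forall z ((xRy & xRz) -> exists w (yRw & z R^2 w)) — i.e. a generalized confluence (Geach) condition.
(a): fails — 0R1, 0R1 but no w with 1Rw and 1R²w.
(b): satisfies the condition.
(c): satisfies the condition.
Valid on: (b), (c).

(b), (c)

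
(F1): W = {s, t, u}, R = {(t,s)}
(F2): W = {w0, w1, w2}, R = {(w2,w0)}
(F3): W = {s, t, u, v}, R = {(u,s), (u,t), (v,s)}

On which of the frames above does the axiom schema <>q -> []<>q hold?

none

This is the axiom for the Euclidean property; its first-order frame correspondent is forall x forall y forall z (Rxy & Rxz -> Ryz).
(F1): fails — Rts and Rts but not Rss.
(F2): fails — Rw2w0 and Rw2w0 but not Rw0w0.
(F3): fails — Rus and Rus but not Rss.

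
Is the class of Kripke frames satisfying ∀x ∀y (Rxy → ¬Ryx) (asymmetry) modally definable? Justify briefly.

Modal frame validity is preserved under surjective bounded morphisms.
The 3-cycle (worlds 0,1,2 with 0→1→2→0) is asymmetric. Mapping every world to a single reflexive point • is a surjective bounded morphism, and the reflexive point is not asymmetric (R•• but asymmetry requires ¬R••).
So the class is not modally definable.

No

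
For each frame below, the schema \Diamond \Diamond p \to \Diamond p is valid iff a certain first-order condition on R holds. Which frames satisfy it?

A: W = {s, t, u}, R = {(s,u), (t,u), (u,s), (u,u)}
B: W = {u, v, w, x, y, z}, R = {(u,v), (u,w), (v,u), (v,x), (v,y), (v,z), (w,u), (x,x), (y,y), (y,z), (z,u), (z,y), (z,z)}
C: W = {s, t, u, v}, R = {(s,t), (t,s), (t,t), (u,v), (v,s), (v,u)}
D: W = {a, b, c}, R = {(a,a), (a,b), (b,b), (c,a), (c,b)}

D

Frame correspondent (Sahlqvist): \forall x \forall y \forall z (Rxy \wedge Ryz \to Rxz) — i.e. transitivity.
A: fails — Rsu and Rus but not Rss.
B: fails — Ruv and Rvz but not Ruz.
C: fails — Ruv and Rvu but not Ruu.
D: holds.
Valid on: D.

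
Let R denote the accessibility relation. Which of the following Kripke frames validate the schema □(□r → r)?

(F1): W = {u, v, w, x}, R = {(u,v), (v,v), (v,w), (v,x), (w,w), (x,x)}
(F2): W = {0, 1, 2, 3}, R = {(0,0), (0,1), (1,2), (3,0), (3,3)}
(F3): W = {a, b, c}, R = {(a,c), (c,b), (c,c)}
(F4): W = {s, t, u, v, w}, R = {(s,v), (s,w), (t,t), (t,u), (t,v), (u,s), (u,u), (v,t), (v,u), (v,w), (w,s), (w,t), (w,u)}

Frame correspondent (Sahlqvist): ∀x ∀y (Rxy → Ryy) — i.e. shift-reflexivity.
(F1): ✓.
(F2): fails — R12 but not R22.
(F3): fails — Rcb but not Rbb.
(F4): fails — Rtv but not Rvv.

(F1)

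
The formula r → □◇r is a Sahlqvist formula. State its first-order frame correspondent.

Suppose r→□◇r is valid. Take Rxy and set V(r)={x}. Then r at x, so □◇r at x, so ◇r at y, so some z with Ryz has r; z=x, i.e. Ryx.
Conversely, any frame satisfying ∀x ∀y (Rxy → Ryx) validates the schema.
So the correspondent is symmetry.

symmetry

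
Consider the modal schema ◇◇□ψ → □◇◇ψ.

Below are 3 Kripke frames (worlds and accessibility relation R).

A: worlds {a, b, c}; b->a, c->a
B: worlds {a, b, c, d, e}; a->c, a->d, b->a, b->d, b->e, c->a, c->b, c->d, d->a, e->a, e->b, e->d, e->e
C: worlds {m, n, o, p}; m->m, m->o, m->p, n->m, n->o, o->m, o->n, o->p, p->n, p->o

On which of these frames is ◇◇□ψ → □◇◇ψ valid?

Frame correspondent (Sahlqvist): ∀x ∀y ∀z ((xR²y ∧ xRz) → ∃w (yRw ∧ zR²w)) — i.e. a generalized confluence (Geach) condition.
A: holds.
B: fails — aR²d, aRd but no w with dRw and dR²w.
C: holds.

A, C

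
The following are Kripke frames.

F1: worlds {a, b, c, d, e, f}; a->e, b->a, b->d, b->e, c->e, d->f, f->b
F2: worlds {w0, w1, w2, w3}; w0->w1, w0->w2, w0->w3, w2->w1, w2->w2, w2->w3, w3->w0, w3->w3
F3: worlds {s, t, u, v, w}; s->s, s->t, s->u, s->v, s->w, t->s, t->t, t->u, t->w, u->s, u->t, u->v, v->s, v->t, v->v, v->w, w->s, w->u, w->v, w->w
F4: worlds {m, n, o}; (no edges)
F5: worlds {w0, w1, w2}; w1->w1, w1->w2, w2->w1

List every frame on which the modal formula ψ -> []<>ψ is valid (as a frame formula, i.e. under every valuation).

F4, F5

Frame correspondent (Sahlqvist): forall x forall y (Rxy -> Ryx) — i.e. symmetry.
F1: fails — Rdf but not Rfd.
F2: fails — Rw0w1 but not Rw1w0.
F3: fails — Ruv but not Rvu.
F4: satisfies the condition.
F5: satisfies the condition.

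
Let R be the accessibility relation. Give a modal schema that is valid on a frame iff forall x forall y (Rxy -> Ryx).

The condition is symmetry. The B schema r → □◇r defines it.
Suppose r→□◇r is valid. Take Rxy and set V(r)={x}. Then r at x, so □◇r at x, so ◇r at y, so some z with Ryz has r; z=x, i.e. Ryx.

r → □◇r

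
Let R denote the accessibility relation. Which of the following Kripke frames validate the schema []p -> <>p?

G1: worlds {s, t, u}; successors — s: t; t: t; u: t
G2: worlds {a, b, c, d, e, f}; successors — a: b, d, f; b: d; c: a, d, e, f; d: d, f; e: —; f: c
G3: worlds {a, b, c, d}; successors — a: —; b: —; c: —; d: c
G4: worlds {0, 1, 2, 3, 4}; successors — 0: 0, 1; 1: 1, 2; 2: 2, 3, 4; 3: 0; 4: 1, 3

This is the axiom for seriality; its first-order frame correspondent is forall x exists y Rxy.
G1: condition met.
G2: fails — world e has no successor.
G3: fails — world a has no successor.
G4: condition met.
Valid on: G1, G4.

G1, G4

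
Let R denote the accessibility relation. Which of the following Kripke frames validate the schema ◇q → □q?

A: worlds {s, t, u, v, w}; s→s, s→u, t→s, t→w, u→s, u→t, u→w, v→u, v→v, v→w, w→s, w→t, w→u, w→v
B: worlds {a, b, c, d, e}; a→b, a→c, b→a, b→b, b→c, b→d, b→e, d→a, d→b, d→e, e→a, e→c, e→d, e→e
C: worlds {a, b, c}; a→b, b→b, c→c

This is the axiom for partial functionality; its first-order frame correspondent is ∀x ∀y ∀z (Rxy ∧ Rxz → y = z).
A: fails — s sees both s and u.
B: fails — a sees both b and c.
C: ✓.
Valid on: C.

C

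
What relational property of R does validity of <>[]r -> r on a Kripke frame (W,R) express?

Symmetry

This is frame-equivalent to r → □◇r (substitute ¬r for r and contrapose).
Suppose r→□◇r is valid. Take Rxy and set V(r)={x}. Then r at x, so □◇r at x, so ◇r at y, so some z with Ryz has r; z=x, i.e. Ryx.
Conversely, any frame satisfying forall x forall y (Rxy -> Ryx) validates the schema.
Frame condition: forall x forall y (Rxy -> Ryx).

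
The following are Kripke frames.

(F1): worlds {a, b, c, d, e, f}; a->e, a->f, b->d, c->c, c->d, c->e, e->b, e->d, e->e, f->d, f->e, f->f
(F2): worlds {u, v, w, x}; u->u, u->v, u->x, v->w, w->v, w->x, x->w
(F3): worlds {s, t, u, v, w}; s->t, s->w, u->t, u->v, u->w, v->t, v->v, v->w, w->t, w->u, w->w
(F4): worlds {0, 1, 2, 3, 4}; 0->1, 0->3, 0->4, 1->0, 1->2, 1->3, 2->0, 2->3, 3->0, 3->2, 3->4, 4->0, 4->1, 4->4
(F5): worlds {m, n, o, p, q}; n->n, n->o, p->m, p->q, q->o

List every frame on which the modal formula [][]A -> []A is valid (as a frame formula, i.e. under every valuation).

Frame correspondent (Sahlqvist): forall x forall y (Rxy -> exists z (Rxz & Rzy)) — i.e. density.
(F1): fails — Rbd but no z with Rbz and Rzd.
(F2): fails — Rxw but no z with Rxz and Rzw.
(F3): ✓.
(F4): fails — R32 but no z with R3z and Rz2.
(F5): fails — Rpm but no z with Rpz and Rzm.
Valid on: (F3).

(F3)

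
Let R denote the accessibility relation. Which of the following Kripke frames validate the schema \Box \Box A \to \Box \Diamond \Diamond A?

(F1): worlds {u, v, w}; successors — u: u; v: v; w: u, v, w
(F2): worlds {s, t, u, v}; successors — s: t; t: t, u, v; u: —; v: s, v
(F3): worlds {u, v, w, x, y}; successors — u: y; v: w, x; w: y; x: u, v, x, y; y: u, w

This is the axiom for a generalized confluence (Geach) condition; its first-order frame correspondent is \forall x \forall z (xRz \to \exists w (x R^2 w \wedge z R^2 w)).
(F1): holds.
(F2): fails — tRu but no w with tR²w and uR²w.
(F3): fails — uRy but no t with uR²t and yR²t.

(F1)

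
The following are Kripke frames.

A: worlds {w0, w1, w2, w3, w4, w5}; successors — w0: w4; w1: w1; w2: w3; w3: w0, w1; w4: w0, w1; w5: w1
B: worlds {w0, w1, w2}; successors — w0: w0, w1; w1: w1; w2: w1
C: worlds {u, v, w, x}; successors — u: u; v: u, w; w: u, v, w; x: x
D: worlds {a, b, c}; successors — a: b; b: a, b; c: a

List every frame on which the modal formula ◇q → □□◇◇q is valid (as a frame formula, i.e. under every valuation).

D

Frame correspondent (Sahlqvist): ∀x ∀y ∀z ((xRy ∧ xR²z) → ∃w (y = w ∧ zR²w)) — i.e. a generalized confluence (Geach) condition.
A: fails — w0Rw4, w0R²w0 but no w with w4=w and w0R²w.
B: fails — w0Rw0, w0R²w1 but no w with w0=w and w1R²w.
C: fails — vRw, vR²u but no t with w=t and uR²t.
D: holds.
Valid on: D.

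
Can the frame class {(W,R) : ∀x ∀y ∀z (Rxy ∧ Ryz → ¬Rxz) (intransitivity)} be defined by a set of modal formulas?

Modal frame validity is preserved under surjective bounded morphisms.
The 3-cycle (worlds s,t,u with s→t→u→s) is intransitive. Mapping every world to a single reflexive point • is a surjective bounded morphism; the reflexive point is not intransitive (R••∧R•• but R••).
So the class is not modally definable.

No — not modally definable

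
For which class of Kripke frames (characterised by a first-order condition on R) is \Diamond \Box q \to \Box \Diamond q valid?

Suppose ◇□q→□◇q is valid. Take Rxy, Rxz and set V(q)={w : Ryw}. Then □q at y so ◇□q at x, so □◇q at x, so ◇q at z, giving w with Rzw and Ryw.

Convergence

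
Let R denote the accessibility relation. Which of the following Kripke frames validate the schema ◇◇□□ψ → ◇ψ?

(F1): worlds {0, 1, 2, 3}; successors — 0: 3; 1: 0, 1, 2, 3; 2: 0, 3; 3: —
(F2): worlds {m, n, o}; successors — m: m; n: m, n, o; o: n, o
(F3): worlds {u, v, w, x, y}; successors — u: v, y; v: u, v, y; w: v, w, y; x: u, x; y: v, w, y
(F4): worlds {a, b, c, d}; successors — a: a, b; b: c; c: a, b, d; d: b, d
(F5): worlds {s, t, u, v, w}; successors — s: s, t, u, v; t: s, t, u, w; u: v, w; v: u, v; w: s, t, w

(F3), (F5)

Frame correspondent (Sahlqvist): ∀x ∀y (xR²y → ∃w (yR²w ∧ xRw)) — i.e. a generalized confluence (Geach) condition.
(F1): fails — 1R²0 but no w with 0R²w and 1Rw.
(F2): fails — oR²m but no w with mR²w and oRw.
(F3): satisfies the condition.
(F4): fails — bR²b but no w with bR²w and bRw.
(F5): satisfies the condition.
Valid on: (F3), (F5).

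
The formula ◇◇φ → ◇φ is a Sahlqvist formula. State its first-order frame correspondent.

Replacing φ by ¬φ and contraposing gives the equivalent schema □φ → □□φ.
Suppose □φ→□□φ is valid. Take Rxy, Ryz and set V(φ)={w : Rxw}. Then □φ at x, so □□φ at x, so □φ at y, so φ at z, i.e. Rxz.

transitivity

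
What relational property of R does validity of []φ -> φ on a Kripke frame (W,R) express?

Suppose □φ→φ is valid. At any x set V(φ)={w : Rxw}. Then □φ holds at x, so φ holds at x, i.e. Rxx.
The converse is a direct semantic check.
So the correspondent is reflexivity.

Reflexivity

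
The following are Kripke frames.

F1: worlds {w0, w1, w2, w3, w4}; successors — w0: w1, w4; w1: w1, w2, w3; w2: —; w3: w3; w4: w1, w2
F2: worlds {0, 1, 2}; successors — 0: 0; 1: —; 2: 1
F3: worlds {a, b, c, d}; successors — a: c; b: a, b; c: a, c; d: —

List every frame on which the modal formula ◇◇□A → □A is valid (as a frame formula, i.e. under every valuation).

F2

The schema corresponds to a generalized confluence (Geach) condition: ∀x ∀y ∀z ((xR²y ∧ xRz) → ∃w (yRw ∧ z = w)).
F1: fails — w0R²w1, w0Rw4 but no w with w1Rw and w4=w.
F2: condition met.
F3: fails — bR²a, bRa but no w with aRw and a=w.
Valid on: F2.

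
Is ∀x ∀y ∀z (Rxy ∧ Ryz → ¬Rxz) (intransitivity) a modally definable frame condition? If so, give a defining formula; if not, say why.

No — not modally definable

If a class were modally definable it would be closed under surjective bounded morphisms (Goldblatt–Thomason).
The 5-cycle (worlds 0,1,2,3,4 with 0→1→2→3→4→0) is intransitive. Mapping every world to a single reflexive point • is a surjective bounded morphism; the reflexive point is not intransitive (R••∧R•• but R••).
Hence intransitivity is not modally definable.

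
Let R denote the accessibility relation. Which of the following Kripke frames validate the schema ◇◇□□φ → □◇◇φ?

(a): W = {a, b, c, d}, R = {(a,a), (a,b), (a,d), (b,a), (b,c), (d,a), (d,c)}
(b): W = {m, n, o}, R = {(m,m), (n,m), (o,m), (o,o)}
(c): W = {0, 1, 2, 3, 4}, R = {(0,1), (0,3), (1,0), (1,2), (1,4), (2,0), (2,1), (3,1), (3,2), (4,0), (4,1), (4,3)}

(b), (c)

The schema corresponds to a generalized confluence (Geach) condition: ∀x ∀y ∀z ((xR²y ∧ xRz) → ∃w (yR²w ∧ zR²w)).
(a): fails — aR²c, aRa but no w with cR²w and aR²w.
(b): ✓.
(c): ✓.
Valid on: (b), (c).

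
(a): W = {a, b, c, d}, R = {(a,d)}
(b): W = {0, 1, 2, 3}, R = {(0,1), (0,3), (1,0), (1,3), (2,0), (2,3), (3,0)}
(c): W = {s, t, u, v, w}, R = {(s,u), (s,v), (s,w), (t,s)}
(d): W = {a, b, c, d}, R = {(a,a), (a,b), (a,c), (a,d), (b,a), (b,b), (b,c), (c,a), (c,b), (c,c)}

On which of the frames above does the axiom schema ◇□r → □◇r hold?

This is the axiom for convergence; its first-order frame correspondent is ∀x ∀y ∀z (Rxy ∧ Rxz → ∃w (Ryw ∧ Rzw)).
(a): fails — Rad and Rad but d and d have no common successor.
(b): fails — R10 and R13 but 0 and 3 have no common successor.
(c): fails — Rsu and Rsu but u and u have no common successor.
(d): fails — Rab and Rad but b and d have no common successor.
Valid on no frame.

none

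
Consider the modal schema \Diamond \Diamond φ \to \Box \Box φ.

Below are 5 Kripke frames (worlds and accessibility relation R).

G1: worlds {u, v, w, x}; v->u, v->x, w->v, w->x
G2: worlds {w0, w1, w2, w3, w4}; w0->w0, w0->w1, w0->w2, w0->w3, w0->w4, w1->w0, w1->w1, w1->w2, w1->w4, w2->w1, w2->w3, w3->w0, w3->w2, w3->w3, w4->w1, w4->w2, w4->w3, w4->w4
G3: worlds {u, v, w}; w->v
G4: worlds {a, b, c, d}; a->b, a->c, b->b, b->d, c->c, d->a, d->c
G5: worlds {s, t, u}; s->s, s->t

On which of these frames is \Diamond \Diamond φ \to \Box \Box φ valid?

Frame correspondent (Sahlqvist): \forall x \forall y \forall z ((x R^2 y \wedge x R^2 z) \to \exists w (y = w \wedge z = w)) — i.e. a generalized confluence (Geach) condition.
G1: fails — wR²u, wR²x but u ≠ x.
G2: fails — w0R²w0, w0R²w1 but w0 ≠ w1.
G3: holds.
G4: fails — aR²b, aR²c but b ≠ c.
G5: fails — sR²s, sR²t but s ≠ t.
Valid on: G3.

G3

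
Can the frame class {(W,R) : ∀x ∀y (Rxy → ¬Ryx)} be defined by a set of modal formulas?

No — not modally definable

Modal frame validity is preserved under surjective bounded morphisms.
The 4-cycle (worlds s,t,u,v with s→t→u→v→s) is asymmetric. Mapping every world to a single reflexive point • is a surjective bounded morphism, and the reflexive point is not asymmetric (R•• but asymmetry requires ¬R••).
So the class is not modally definable.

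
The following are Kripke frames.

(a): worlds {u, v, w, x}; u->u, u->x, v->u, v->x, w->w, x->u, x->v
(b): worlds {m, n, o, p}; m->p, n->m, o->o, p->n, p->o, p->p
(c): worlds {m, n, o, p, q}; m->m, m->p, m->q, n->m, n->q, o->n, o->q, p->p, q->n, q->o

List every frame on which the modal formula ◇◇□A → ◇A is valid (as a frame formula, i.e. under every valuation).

(a)

This is the axiom for a generalized confluence (Geach) condition; its first-order frame correspondent is ∀x ∀y (xR²y → ∃w (yRw ∧ xRw)).
(a): satisfies the condition.
(b): fails — mR²n but no w with nRw and mRw.
(c): fails — mR²q but no w with qRw and mRw.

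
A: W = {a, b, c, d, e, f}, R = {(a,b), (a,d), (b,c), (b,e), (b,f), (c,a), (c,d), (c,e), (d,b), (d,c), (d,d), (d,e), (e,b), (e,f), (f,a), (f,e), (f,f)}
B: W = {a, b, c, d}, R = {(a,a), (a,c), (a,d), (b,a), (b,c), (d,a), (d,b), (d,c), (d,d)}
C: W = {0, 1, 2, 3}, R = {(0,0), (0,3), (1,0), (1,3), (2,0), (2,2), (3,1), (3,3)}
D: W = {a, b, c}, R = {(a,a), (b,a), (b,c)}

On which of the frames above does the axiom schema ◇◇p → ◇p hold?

This is the axiom for transitivity; its first-order frame correspondent is ∀x ∀y ∀z (Rxy ∧ Ryz → Rxz).
A: fails — Rbc and Rcd but not Rbd.
B: fails — Rba and Rad but not Rbd.
C: fails — R31 and R10 but not R30.
D: ✓.

D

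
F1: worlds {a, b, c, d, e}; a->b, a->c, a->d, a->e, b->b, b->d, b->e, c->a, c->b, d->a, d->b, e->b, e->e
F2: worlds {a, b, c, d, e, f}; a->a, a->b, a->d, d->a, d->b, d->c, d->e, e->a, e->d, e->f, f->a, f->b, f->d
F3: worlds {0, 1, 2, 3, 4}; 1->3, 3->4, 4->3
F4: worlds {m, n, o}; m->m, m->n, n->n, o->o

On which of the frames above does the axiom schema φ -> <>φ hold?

F4

This is the axiom for reflexivity; its first-order frame correspondent is forall x Rxx.
F1: fails — world a does not see itself.
F2: fails — world b does not see itself.
F3: fails — world 0 does not see itself.
F4: holds.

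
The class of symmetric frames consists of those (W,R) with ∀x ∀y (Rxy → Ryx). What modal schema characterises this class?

s → □◇s

The condition is symmetry. The B schema s → □◇s defines it.
Suppose s→□◇s is valid. Take Rxy and set V(s)={x}. Then s at x, so □◇s at x, so ◇s at y, so some z with Ryz has s; z=x, i.e. Ryx.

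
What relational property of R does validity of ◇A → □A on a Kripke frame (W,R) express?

partial functionality

This is the CD axiom.
It corresponds to partial functionality: ∀x ∀y ∀z (Rxy ∧ Rxz → y = z).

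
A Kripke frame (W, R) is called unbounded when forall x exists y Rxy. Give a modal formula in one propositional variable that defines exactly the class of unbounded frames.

A defining formula is □ψ → ◇ψ (the D axiom).
Suppose □ψ→◇ψ is valid. At any x set V(ψ)=W. Then □ψ at x, so ◇ψ at x, so x has a successor.

□ψ → ◇ψ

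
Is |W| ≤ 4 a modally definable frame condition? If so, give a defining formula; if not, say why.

If a class were modally definable it would be closed under disjoint unions (Goldblatt–Thomason).
Any modal formula valid on each of 5 disjoint one-world frames is valid on their disjoint union (validity is preserved under disjoint unions). Each one-world frame has |W|=1≤4, but the union has |W|=5.
So the class is not modally definable.

Not definable by any modal formula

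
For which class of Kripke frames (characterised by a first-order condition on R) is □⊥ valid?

□⊥ is valid iff no world has any successor (otherwise □⊥ fails at any world with one).

emptiness of R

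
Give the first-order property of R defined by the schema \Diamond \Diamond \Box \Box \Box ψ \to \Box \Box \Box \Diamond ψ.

\forall x \forall y \forall z ((x R^2 y \wedge x R^3 z) \to \exists w (y R^3 w \wedge zRw))

This is a Sahlqvist (Geach-type) schema ◇^2□^3ψ → □^3◇^1ψ.
Minimal-valuation argument: fix x; take any y with xR^2y and any z with xR^3z. Set V(ψ) to the set of worlds R-reachable from y in exactly 3 steps. Then □^3ψ holds at y, so the antecedent holds at x; validity forces ◇^1ψ at z, giving a w with zR^1w and yR^3w.
First-order correspondent: \forall x \forall y \forall z ((x R^2 y \wedge x R^3 z) \to \exists w (y R^3 w \wedge zRw)).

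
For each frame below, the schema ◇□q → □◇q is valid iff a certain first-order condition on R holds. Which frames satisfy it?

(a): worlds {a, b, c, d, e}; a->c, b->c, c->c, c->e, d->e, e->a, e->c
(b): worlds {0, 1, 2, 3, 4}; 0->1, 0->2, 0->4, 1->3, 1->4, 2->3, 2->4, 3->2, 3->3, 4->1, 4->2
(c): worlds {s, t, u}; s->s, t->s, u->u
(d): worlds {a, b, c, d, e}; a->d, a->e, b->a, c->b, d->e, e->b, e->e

This is the axiom for convergence; its first-order frame correspondent is ∀x ∀y ∀z (Rxy ∧ Rxz → ∃w (Ryw ∧ Rzw)).
(a): holds.
(b): fails — R02 and R04 but 2 and 4 have no common successor.
(c): holds.
(d): fails — Reb and Ree but b and e have no common successor.
Valid on: (a), (c).

(a), (c)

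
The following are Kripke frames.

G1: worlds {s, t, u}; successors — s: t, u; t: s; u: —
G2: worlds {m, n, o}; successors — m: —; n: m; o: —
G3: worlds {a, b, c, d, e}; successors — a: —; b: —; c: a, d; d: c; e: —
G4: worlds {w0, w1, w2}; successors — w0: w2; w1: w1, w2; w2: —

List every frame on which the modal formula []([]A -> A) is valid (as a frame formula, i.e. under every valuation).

none

The schema corresponds to shift-reflexivity: forall x forall y (Rxy -> Ryy).
G1: fails — Rsu but not Ruu.
G2: fails — Rnm but not Rmm.
G3: fails — Rca but not Raa.
G4: fails — Rw1w2 but not Rw2w2.
Valid on no frame.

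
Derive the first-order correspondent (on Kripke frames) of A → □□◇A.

This is a Sahlqvist (Geach-type) schema ◇^0□^0A → □^2◇^1A.
Minimal-valuation argument: fix x; take any y with xR^0y and any z with xR^2z. Set V(A) to the set of worlds R-reachable from y in exactly 0 steps. Then □^0A holds at y, so the antecedent holds at x; validity forces ◇^1A at z, giving a w with zR^1w and yR^0w.
First-order correspondent: ∀x ∀z (xR²z → ∃w (x = w ∧ zRw)).

∀x ∀z (xR²z → ∃w (x = w ∧ zRw))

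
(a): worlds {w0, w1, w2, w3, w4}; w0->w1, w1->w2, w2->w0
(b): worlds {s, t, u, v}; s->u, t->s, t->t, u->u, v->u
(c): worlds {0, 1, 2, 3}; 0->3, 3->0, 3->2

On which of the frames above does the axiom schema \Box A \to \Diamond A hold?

This is the axiom for seriality; its first-order frame correspondent is \forall x \exists y Rxy.
(a): fails — world w3 has no successor.
(b): satisfies the condition.
(c): fails — world 1 has no successor.

(b)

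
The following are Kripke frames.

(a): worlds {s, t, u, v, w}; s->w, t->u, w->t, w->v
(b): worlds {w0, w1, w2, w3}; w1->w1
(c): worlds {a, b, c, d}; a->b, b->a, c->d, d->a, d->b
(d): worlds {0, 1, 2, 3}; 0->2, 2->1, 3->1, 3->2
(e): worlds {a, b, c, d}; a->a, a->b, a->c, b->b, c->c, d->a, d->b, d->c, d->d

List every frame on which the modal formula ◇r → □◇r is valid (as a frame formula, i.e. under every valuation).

Frame correspondent (Sahlqvist): ∀x ∀y ∀z (Rxy ∧ Rxz → Ryz) — i.e. the Euclidean property.
(a): fails — Rsw and Rsw but not Rww.
(b): satisfies the condition.
(c): fails — Rab and Rab but not Rbb.
(d): fails — R02 and R02 but not R22.
(e): fails — Rab and Raa but not Rba.
Valid on: (b).

(b)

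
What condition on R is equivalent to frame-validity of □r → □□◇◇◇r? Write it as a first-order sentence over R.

∀x ∀z (xR²z → ∃w (xRw ∧ zR³w))

This is a Sahlqvist (Geach-type) schema ◇^0□^1r → □^2◇^3r.
Minimal-valuation argument: fix x; take any y with xR^0y and any z with xR^2z. Set V(r) to the set of worlds R-reachable from y in exactly 1 step. Then □^1r holds at y, so the antecedent holds at x; validity forces ◇^3r at z, giving a w with zR^3w and yR^1w.
First-order correspondent: ∀x ∀z (xR²z → ∃w (xRw ∧ zR³w)).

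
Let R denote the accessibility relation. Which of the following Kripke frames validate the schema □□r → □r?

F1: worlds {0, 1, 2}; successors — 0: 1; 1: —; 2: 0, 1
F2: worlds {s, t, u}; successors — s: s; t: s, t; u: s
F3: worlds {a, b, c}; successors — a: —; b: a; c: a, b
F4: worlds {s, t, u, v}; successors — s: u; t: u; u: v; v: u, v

F2

Frame correspondent (Sahlqvist): ∀x ∀y (Rxy → ∃z (Rxz ∧ Rzy)) — i.e. density.
F1: fails — R01 but no z with R0z and Rz1.
F2: holds.
F3: fails — Rba but no z with Rbz and Rza.
F4: fails — Rtu but no z with Rtz and Rzu.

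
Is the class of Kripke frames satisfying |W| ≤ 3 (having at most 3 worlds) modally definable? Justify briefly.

Any modally definable frame class is closed under disjoint unions.
Any modal formula valid on each of 4 disjoint one-world frames is valid on their disjoint union (validity is preserved under disjoint unions). Each one-world frame has |W|=1≤3, but the union has |W|=4.
Hence having at most 3 worlds is not modally definable.

Not modally definable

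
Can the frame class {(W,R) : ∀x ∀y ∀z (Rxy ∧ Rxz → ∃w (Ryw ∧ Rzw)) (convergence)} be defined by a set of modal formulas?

Definable; ◇□r → □◇r defines it

Yes: it is convergence, defined by the .2 schema ◇□r → □◇r.
Suppose ◇□r→□◇r is valid. Take Rxy, Rxz and set V(r)={w : Ryw}. Then □r at y so ◇□r at x, so □◇r at x, so ◇r at z, giving w with Rzw and Ryw.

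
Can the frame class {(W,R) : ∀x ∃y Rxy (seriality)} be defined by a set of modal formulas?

This is a Sahlqvist condition; the D axiom □r → ◇r defines it.
Suppose □r→◇r is valid. At any x set V(r)=W. Then □r at x, so ◇r at x, so x has a successor.

Yes — defined by □r → ◇r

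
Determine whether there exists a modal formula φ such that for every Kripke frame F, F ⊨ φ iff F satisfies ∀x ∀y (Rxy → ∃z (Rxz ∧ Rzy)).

This is a Sahlqvist condition; the C4 axiom □□p → □p defines it.

Yes — defined by □□p → □p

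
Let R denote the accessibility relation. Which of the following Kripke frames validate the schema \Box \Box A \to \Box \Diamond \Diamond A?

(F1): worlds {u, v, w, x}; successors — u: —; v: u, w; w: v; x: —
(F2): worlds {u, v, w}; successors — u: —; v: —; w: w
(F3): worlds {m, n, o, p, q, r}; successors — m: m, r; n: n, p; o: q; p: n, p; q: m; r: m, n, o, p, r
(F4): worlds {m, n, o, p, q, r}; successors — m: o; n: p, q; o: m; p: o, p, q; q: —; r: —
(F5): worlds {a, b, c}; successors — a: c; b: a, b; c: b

Frame correspondent (Sahlqvist): \forall x \forall z (xRz \to \exists w (x R^2 w \wedge z R^2 w)) — i.e. a generalized confluence (Geach) condition.
(F1): fails — vRu but no t with vR²t and uR²t.
(F2): satisfies the condition.
(F3): satisfies the condition.
(F4): fails — mRo but no w with mR²w and oR²w.
(F5): satisfies the condition.
Valid on: (F2), (F3), (F5).

(F2), (F3), (F5)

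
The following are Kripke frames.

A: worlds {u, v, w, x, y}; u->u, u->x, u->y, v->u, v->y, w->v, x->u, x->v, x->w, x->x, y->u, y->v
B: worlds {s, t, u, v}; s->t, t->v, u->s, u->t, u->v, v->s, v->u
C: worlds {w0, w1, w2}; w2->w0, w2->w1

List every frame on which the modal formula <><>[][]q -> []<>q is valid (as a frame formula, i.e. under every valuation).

C

The schema corresponds to a generalized confluence (Geach) condition: forall x forall y forall z ((x R^2 y & xRz) -> exists w (y R^2 w & zRw)).
A: fails — xR²w, xRw but no t with wR²t and wRt.
B: fails — tR²s, tRv but no w with sR²w and vRw.
C: holds.
Valid on: C.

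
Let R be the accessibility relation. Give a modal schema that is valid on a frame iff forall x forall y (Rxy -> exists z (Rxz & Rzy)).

This is density; the standard corresponding axiom is C4: □□r → □r.

□□r → □r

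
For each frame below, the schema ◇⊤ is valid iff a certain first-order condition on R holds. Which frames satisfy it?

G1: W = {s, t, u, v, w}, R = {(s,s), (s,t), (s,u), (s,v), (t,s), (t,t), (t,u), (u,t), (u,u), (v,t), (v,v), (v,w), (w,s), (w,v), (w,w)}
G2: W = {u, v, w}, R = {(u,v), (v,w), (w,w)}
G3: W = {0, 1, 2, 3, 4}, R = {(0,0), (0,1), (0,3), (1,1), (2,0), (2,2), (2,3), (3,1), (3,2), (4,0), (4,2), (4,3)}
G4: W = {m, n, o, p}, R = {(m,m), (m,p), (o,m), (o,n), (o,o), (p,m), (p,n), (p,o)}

Frame correspondent (Sahlqvist): ∀x ∃y Rxy — i.e. seriality.
G1: holds.
G2: holds.
G3: holds.
G4: fails — world n has no successor.

G1, G2, G3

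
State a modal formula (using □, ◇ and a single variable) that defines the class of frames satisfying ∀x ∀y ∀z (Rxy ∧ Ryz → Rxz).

A defining formula is □s → □□s (the 4 axiom).
Suppose □s→□□s is valid. Take Rxy, Ryz and set V(s)={w : Rxw}. Then □s at x, so □□s at x, so □s at y, so s at z, i.e. Rxz.

□s → □□s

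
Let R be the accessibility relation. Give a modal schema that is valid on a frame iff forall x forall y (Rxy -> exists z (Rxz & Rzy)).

The condition is density. The C4 schema □□s → □s defines it.
Suppose □□s→□s is valid. Take Rxy and set V(s)={w : xR²w}. Then □□s at x, so □s at x, so s at y, i.e. ∃z(Rxz∧Rzy).

□□s → □s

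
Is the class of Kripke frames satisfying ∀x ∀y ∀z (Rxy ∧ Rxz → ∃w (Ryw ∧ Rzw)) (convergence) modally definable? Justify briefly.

Yes — defined by ◇□q → □◇q

This is a Sahlqvist condition; the .2 axiom ◇□q → □◇q defines it.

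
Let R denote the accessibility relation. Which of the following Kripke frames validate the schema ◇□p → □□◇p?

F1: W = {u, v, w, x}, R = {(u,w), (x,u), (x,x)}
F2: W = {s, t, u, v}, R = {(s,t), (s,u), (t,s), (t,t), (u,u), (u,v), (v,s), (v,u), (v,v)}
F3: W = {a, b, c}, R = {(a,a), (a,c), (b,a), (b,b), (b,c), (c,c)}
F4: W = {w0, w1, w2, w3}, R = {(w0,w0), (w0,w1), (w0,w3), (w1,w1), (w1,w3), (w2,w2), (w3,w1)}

Frame correspondent (Sahlqvist): ∀x ∀y ∀z ((xRy ∧ xR²z) → ∃w (yRw ∧ zRw)) — i.e. a generalized confluence (Geach) condition.
F1: fails — xRu, xR²w but no t with uRt and wRt.
F2: fails — sRt, sR²u but no w with tRw and uRw.
F3: holds.
F4: holds.
Valid on: F3, F4.

F3, F4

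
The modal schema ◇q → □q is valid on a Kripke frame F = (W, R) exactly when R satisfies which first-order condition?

partial functionality: ∀x ∀y ∀z (Rxy ∧ Rxz → y = z)

Suppose ◇q→□q is valid. Take Rxy, Rxz and set V(q)={y}. Then ◇q at x, so □q at x, so q at z, i.e. z=y.
The converse is a direct semantic check.
So the correspondent is partial functionality.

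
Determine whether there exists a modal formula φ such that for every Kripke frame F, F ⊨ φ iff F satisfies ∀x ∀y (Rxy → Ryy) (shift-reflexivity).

This is a Sahlqvist condition; the T□ axiom □(□q → q) defines it.
Suppose □(□q→q) is valid. Take Rxy and set V(q)={w : Ryw}. Then at y, □q holds; since □(□q→q) at x, □q→q at y, so q at y, i.e. Ryy.

Definable; □(□q → q) defines it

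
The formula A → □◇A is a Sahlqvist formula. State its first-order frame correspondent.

symmetry

Suppose A→□◇A is valid. Take Rxy and set V(A)={x}. Then A at x, so □◇A at x, so ◇A at y, so some z with Ryz has A; z=x, i.e. Ryx.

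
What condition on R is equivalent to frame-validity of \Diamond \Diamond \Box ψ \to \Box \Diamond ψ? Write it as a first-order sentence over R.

This is a Sahlqvist (Geach-type) schema ◇^2□^1ψ → □^1◇^1ψ.
First-order correspondent: \forall x \forall y \forall z ((x R^2 y \wedge xRz) \to \exists w (yRw \wedge zRw)).

\forall x \forall y \forall z ((x R^2 y \wedge xRz) \to \exists w (yRw \wedge zRw))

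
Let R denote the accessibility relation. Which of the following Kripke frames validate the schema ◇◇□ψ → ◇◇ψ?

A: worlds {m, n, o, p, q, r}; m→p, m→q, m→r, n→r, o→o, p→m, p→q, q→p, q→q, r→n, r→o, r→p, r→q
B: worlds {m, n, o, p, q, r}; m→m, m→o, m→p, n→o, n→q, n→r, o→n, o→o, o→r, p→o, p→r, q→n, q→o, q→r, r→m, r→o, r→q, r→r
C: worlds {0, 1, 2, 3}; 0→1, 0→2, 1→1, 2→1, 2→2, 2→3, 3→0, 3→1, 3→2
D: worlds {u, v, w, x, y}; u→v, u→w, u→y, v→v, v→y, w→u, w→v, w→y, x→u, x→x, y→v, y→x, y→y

Frame correspondent (Sahlqvist): ∀x ∀y (xR²y → ∃w (yRw ∧ xR²w)) — i.e. a generalized confluence (Geach) condition.
A: fails — mR²n but no w with nRw and mR²w.
B: condition met.
C: condition met.
D: condition met.

B, C, D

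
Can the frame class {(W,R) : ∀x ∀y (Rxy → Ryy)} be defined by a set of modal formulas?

Yes: it is shift-reflexivity, defined by the T□ schema □(□p → p).
Suppose □(□p→p) is valid. Take Rxy and set V(p)={w : Ryw}. Then at y, □p holds; since □(□p→p) at x, □p→p at y, so p at y, i.e. Ryy.

Yes — defined by □(□p → p)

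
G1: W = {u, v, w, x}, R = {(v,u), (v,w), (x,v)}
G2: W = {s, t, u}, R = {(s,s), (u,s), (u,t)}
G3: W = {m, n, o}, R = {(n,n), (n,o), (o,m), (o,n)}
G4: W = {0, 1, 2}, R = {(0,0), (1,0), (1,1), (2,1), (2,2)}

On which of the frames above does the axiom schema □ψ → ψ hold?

G4

The schema corresponds to reflexivity: ∀x Rxx.
G1: fails — world u does not see itself.
G2: fails — world t does not see itself.
G3: fails — world m does not see itself.
G4: ✓.
Valid on: G4.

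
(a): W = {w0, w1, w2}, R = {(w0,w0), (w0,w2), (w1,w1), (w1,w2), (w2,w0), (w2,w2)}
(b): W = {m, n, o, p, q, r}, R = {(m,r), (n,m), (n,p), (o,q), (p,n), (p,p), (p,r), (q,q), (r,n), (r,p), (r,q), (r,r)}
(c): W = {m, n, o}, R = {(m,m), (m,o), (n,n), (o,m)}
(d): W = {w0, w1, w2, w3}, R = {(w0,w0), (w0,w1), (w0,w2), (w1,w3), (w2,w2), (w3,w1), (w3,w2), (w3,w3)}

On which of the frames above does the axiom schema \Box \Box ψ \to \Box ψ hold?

Frame correspondent (Sahlqvist): \forall x \forall y (Rxy \to \exists z (Rxz \wedge Rzy)) — i.e. density.
(a): satisfies the condition.
(b): fails — Rnm but no z with Rnz and Rzm.
(c): satisfies the condition.
(d): satisfies the condition.
Valid on: (a), (c), (d).

(a), (c), (d)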